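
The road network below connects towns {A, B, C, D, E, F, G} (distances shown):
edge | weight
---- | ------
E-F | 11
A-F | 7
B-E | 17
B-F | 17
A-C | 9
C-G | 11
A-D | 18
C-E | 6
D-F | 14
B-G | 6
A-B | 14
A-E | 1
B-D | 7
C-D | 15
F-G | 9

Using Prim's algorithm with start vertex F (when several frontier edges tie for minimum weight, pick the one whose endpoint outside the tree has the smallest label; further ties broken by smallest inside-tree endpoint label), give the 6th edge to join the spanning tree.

Prim's algorithm from F:
Step 1: cheapest edge leaving the tree is A-F (7); add A.
Step 2: cheapest edge leaving the tree is A-E (1); add E.
Step 3: cheapest edge leaving the tree is C-E (6); add C.
Step 4: cheapest edge leaving the tree is F-G (9); add G.
Step 5: cheapest edge leaving the tree is B-G (6); add B.
Step 6: cheapest edge leaving the tree is B-D (7); add D.
The 6th edge added is B-D.

B-D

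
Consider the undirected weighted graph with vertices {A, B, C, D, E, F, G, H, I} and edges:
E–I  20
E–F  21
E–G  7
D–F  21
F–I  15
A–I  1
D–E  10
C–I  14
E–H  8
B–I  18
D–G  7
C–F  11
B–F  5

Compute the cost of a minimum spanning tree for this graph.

73

Kruskal: consider edges lightest-first.
A–I (1): add — endpoints in different components.
B–F (5): add — endpoints in different components.
D–G (7): add — endpoints in different components.
E–G (7): add — endpoints in different components.
E–H (8): add — endpoints in different components.
D–E (10): skip — D and E already connected.
C–F (11): add — endpoints in different components.
C–I (14): add — endpoints in different components.
F–I (15): skip — F and I already connected.
B–I (18): skip — B and I already connected.
E–I (20): add — endpoints in different components.
MST edges: A–I, B–F, D–G, E–G, E–H, C–F, C–I, E–I; total weight 1+5+7+7+8+11+14+20 = 73.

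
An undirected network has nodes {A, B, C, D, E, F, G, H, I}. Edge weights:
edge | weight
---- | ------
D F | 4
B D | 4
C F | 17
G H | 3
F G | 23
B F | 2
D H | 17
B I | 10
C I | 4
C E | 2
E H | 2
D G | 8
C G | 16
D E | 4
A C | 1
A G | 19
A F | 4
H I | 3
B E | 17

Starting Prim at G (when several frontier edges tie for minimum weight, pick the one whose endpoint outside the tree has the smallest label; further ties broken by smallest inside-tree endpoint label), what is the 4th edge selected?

A-C

Prim, starting at G.
Step 1: cheapest edge leaving the tree is G H (3); add H.
Step 2: cheapest edge leaving the tree is E H (2); add E.
Step 3: cheapest edge leaving the tree is C E (2); add C.
Step 4: cheapest edge leaving the tree is A C (1); add A.
Step 5: cheapest edge leaving the tree is H I (3); add I.
Step 6: cheapest edge leaving the tree is D E (4); add D.
Step 7: cheapest edge leaving the tree is B D (4); add B.
Step 8: cheapest edge leaving the tree is B F (2); add F.
The 4th edge added is A C.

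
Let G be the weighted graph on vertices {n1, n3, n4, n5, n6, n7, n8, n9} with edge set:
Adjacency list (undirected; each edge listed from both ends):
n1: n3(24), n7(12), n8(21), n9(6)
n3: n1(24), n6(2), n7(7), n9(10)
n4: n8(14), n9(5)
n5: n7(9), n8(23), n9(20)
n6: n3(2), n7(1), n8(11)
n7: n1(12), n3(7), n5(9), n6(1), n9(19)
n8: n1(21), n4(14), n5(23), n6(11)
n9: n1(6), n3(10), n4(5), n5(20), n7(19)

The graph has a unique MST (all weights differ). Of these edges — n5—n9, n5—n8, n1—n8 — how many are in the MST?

0

Sort edges by weight, then run Kruskal:
n6—n7 (1): add — endpoints in different components.
n3—n6 (2): add — endpoints in different components.
n4—n9 (5): add — endpoints in different components.
n1—n9 (6): add — endpoints in different components.
n3—n7 (7): skip — n3 and n7 already connected.
n5—n7 (9): add — endpoints in different components.
n3—n9 (10): add — endpoints in different components.
n6—n8 (11): add — endpoints in different components.
MST edge set: {n6—n7, n3—n6, n4—n9, n1—n9, n5—n7, n3—n9, n6—n8}.
Of the listed edges, {} are in the MST → 0.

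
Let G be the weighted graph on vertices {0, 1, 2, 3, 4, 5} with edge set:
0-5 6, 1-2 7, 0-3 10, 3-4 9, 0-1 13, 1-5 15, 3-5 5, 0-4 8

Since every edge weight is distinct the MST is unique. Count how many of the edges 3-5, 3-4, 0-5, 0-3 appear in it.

2

Sort edges by weight, then run Kruskal:
3-5 (5): add — endpoints in different components.
0-5 (6): add — endpoints in different components.
1-2 (7): add — endpoints in different components.
0-4 (8): add — endpoints in different components.
3-4 (9): skip — 3 and 4 already connected.
0-3 (10): skip — 0 and 3 already connected.
0-1 (13): add — endpoints in different components.
MST edge set: {3-5, 0-5, 1-2, 0-4, 0-1}.
Of the listed edges, {3-5, 0-5} are in the MST → 2.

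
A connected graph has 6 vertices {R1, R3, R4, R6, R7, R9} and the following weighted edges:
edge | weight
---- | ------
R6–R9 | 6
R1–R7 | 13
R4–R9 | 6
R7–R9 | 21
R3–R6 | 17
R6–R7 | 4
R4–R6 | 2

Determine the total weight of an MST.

42

Sort edges by weight, then run Kruskal:
R4–R6 (2): add. Components now {R1} {R4,R6} {R7} {R9} {R3}
R6–R7 (4): add. Components now {R1} {R4,R6,R7} {R9} {R3}
R4–R9 (6): add. Components now {R1} {R4,R6,R7,R9} {R3}
R6–R9 (6): skip — R6 and R9 already connected.
R1–R7 (13): add. Components now {R1,R4,R6,R7,R9} {R3}
R3–R6 (17): add. Components now {R1,R3,R4,R6,R7,R9}
MST edges: R4–R6, R6–R7, R4–R9, R1–R7, R3–R6; total weight 2+4+6+13+17 = 42.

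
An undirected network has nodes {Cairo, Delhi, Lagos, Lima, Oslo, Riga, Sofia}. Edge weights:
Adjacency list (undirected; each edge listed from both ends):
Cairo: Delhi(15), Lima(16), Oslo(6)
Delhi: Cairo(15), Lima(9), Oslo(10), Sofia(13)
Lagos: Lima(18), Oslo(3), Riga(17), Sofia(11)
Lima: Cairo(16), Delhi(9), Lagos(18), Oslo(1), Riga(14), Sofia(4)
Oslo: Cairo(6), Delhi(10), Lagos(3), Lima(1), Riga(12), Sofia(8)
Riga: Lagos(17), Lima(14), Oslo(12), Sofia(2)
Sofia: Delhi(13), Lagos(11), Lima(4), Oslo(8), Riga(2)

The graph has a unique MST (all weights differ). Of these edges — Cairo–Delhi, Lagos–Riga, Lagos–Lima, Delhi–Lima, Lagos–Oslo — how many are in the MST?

2

Kruskal's algorithm — process edges by increasing weight (ties by edge label):
Lima–Oslo (1): add — endpoints in different components.
Riga–Sofia (2): add — endpoints in different components.
Lagos–Oslo (3): add — endpoints in different components.
Lima–Sofia (4): add — endpoints in different components.
Cairo–Oslo (6): add — endpoints in different components.
Oslo–Sofia (8): skip — Sofia and Oslo already connected.
Delhi–Lima (9): add — endpoints in different components.
MST edge set: {Lima–Oslo, Riga–Sofia, Lagos–Oslo, Lima–Sofia, Cairo–Oslo, Delhi–Lima}.
Of the listed edges, {Delhi–Lima, Lagos–Oslo} are in the MST → 2.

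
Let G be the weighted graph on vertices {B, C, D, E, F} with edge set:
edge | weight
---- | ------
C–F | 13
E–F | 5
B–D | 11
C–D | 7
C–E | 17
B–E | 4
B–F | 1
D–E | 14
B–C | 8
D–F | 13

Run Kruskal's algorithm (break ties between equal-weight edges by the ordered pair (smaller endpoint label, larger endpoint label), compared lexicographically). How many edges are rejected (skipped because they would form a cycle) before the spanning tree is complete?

Sort edges by weight, then run Kruskal:
B–F (1): add — endpoints in different components.
B–E (4): add — endpoints in different components.
E–F (5): skip — E and F already connected.
C–D (7): add — endpoints in different components.
B–C (8): add — endpoints in different components.
Edges rejected before the tree was complete: 1.

1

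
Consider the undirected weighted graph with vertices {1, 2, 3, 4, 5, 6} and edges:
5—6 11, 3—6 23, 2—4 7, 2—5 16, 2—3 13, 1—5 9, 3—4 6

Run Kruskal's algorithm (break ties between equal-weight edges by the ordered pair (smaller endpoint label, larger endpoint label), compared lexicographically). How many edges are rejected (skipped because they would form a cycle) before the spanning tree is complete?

Sort edges by weight, then run Kruskal:
3—4 (6): add — endpoints in different components.
2—4 (7): add — endpoints in different components.
1—5 (9): add — endpoints in different components.
5—6 (11): add — endpoints in different components.
2—3 (13): skip — 2 and 3 already connected.
2—5 (16): add — endpoints in different components.
Edges rejected before the tree was complete: 1.

1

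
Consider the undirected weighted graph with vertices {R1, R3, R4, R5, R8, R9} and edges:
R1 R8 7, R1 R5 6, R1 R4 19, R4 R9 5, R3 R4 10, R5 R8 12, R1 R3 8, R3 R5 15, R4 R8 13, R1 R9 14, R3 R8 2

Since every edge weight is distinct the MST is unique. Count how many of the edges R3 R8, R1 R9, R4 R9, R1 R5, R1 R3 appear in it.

Kruskal's algorithm — process edges by increasing weight (ties by edge label):
R3 R8 (2): add — endpoints in different components.
R4 R9 (5): add — endpoints in different components.
R1 R5 (6): add — endpoints in different components.
R1 R8 (7): add — endpoints in different components.
R1 R3 (8): skip — R3 and R1 already connected.
R3 R4 (10): add — endpoints in different components.
MST edge set: {R3 R8, R4 R9, R1 R5, R1 R8, R3 R4}.
Of the listed edges, {R3 R8, R4 R9, R1 R5} are in the MST → 3.

3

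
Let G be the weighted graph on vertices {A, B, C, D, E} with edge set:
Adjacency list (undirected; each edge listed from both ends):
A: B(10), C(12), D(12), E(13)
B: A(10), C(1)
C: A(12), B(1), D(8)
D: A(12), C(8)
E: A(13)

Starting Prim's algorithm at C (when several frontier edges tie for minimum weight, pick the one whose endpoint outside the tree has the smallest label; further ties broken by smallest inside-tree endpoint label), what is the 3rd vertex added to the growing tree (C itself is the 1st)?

D

Prim, starting at C.
Step 1: frontier [B—C 1, C—D 8, A—C 12] → take B—C (1); add B.
Step 2: frontier [A—B 10, C—D 8, A—C 12] → take C—D (8); add D.
Step 3: frontier [A—B 10, A—C 12, A—D 12] → take A—B (10); add A.
Step 4: frontier [A—E 13] → take A—E (13); add E.
Vertex order: C, B, D, A, E. The 3rd vertex is D.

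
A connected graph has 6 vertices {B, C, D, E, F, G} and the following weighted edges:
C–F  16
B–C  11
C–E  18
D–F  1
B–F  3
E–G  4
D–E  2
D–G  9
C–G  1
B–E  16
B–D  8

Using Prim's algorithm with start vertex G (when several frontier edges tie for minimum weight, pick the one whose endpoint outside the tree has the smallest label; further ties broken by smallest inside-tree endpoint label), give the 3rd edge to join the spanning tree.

Prim's algorithm from G:
Step 1: frontier [C–G 1, E–G 4, D–G 9] → take C–G (1); add C.
Step 2: frontier [B–C 11, C–F 16, C–E 18, E–G 4, D–G 9] → take E–G (4); add E.
Step 3: frontier [B–C 11, C–F 16, D–E 2, B–E 16, D–G 9] → take D–E (2); add D.
Step 4: frontier [B–C 11, C–F 16, D–F 1, B–D 8, B–E 16] → take D–F (1); add F.
Step 5: frontier [B–C 11, B–D 8, B–E 16, B–F 3] → take B–F (3); add B.
The 3rd edge added is D–E.

D-E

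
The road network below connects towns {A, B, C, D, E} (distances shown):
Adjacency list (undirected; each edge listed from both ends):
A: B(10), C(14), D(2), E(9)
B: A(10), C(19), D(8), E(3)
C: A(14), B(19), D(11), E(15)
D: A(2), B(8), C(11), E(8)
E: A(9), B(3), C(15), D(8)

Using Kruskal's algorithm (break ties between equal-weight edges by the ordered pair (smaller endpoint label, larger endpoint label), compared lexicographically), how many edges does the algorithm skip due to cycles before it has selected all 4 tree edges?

3

Sort edges by weight, then run Kruskal:
A-D (2): add. Components now {A,D} {B} {C} {E}
B-E (3): add. Components now {A,D} {B,E} {C}
B-D (8): add. Components now {A,B,D,E} {C}
D-E (8): skip — D and E already connected.
A-E (9): skip — A and E already connected.
A-B (10): skip — A and B already connected.
C-D (11): add. Components now {A,B,C,D,E}
Edges rejected before the tree was complete: 3.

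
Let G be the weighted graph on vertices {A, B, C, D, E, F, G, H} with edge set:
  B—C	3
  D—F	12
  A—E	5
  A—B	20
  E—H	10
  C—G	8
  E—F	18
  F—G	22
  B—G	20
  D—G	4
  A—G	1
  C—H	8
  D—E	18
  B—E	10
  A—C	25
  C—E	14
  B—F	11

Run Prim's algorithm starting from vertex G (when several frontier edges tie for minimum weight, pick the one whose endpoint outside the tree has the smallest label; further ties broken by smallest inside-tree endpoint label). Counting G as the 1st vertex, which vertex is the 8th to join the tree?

Prim, starting at G.
Step 1: cheapest edge leaving the tree is A—G (1); add A.
Step 2: cheapest edge leaving the tree is D—G (4); add D.
Step 3: cheapest edge leaving the tree is A—E (5); add E.
Step 4: cheapest edge leaving the tree is C—G (8); add C.
Step 5: cheapest edge leaving the tree is B—C (3); add B.
Step 6: cheapest edge leaving the tree is C—H (8); add H.
Step 7: cheapest edge leaving the tree is B—F (11); add F.
Vertex order: G, A, D, E, C, B, H, F. The 8th vertex is F.

F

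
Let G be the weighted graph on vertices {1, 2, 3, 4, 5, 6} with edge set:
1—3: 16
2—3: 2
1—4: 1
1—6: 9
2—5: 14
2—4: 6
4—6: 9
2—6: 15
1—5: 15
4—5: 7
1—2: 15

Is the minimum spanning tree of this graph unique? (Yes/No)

Sort edges by weight, then run Kruskal:
1—4 (1): add. Components now {1,4} {2} {3} {5} {6}
2—3 (2): add. Components now {1,4} {2,3} {5} {6}
2—4 (6): add. Components now {1,2,3,4} {5} {6}
4—5 (7): add. Components now {1,2,3,4,5} {6}
1—6 (9): add. Components now {1,2,3,4,5,6}
Non-tree edge 4—6 has weight 9, equal to the heaviest edge on its tree cycle — swapping gives another MST of the same weight. Not unique.

No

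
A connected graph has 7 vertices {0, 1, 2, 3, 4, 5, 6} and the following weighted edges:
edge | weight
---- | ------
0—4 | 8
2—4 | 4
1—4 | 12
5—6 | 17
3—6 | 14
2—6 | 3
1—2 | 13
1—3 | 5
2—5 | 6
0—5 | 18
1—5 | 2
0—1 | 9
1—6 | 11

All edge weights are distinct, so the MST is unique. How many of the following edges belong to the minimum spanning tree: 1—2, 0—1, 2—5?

1

Sort edges by weight, then run Kruskal:
1—5 (2): add — endpoints in different components.
2—6 (3): add — endpoints in different components.
2—4 (4): add — endpoints in different components.
1—3 (5): add — endpoints in different components.
2—5 (6): add — endpoints in different components.
0—4 (8): add — endpoints in different components.
MST edge set: {1—5, 2—6, 2—4, 1—3, 2—5, 0—4}.
Of the listed edges, {2—5} are in the MST → 1.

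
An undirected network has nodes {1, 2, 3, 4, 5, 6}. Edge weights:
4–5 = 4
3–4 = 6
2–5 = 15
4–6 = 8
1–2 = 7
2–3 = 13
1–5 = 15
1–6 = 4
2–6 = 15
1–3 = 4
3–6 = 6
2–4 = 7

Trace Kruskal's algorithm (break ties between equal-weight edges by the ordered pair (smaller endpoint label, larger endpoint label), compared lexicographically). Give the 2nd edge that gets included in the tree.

Kruskal's algorithm — process edges by increasing weight (ties by edge label):
1–3 (4): add. Components now {1,3} {2} {4} {5} {6}
1–6 (4): add. Components now {1,3,6} {2} {4} {5}
4–5 (4): add. Components now {1,3,6} {2} {4,5}
3–4 (6): add. Components now {1,3,4,5,6} {2}
3–6 (6): skip — 3 and 6 already connected.
1–2 (7): add. Components now {1,2,3,4,5,6}
The 2nd edge added is 1–6.

1-6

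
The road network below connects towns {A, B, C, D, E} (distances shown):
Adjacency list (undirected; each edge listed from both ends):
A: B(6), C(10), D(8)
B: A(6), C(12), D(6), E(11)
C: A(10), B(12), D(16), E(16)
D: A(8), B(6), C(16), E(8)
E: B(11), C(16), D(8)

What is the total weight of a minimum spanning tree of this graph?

30

Grow the tree from B using Prim:
Step 1: cheapest edge leaving the tree is A-B (6); add A.
Step 2: cheapest edge leaving the tree is B-D (6); add D.
Step 3: cheapest edge leaving the tree is D-E (8); add E.
Step 4: cheapest edge leaving the tree is A-C (10); add C.
MST edges: A-B, B-D, D-E, A-C; total weight 6+6+8+10 = 30.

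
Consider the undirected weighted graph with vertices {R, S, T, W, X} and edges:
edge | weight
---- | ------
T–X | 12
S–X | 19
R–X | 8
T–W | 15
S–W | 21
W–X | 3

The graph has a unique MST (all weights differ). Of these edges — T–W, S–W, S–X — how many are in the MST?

Kruskal's algorithm — process edges by increasing weight (ties by edge label):
W–X (3): add — endpoints in different components.
R–X (8): add — endpoints in different components.
T–X (12): add — endpoints in different components.
T–W (15): skip — W and T already connected.
S–X (19): add — endpoints in different components.
MST edge set: {W–X, R–X, T–X, S–X}.
Of the listed edges, {S–X} are in the MST → 1.

1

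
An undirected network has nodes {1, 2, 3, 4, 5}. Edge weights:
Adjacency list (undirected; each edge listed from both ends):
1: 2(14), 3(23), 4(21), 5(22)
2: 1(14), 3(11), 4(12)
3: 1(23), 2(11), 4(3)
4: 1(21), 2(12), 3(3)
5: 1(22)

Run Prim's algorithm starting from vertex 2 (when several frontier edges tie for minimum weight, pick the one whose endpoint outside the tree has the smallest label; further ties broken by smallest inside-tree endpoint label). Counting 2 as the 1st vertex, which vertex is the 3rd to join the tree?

Prim's algorithm from 2:
Step 1: cheapest edge leaving the tree is 2–3 (11); add 3.
Step 2: cheapest edge leaving the tree is 3–4 (3); add 4.
Step 3: cheapest edge leaving the tree is 1–2 (14); add 1.
Step 4: cheapest edge leaving the tree is 1–5 (22); add 5.
Vertex order: 2, 3, 4, 1, 5. The 3rd vertex is 4.

4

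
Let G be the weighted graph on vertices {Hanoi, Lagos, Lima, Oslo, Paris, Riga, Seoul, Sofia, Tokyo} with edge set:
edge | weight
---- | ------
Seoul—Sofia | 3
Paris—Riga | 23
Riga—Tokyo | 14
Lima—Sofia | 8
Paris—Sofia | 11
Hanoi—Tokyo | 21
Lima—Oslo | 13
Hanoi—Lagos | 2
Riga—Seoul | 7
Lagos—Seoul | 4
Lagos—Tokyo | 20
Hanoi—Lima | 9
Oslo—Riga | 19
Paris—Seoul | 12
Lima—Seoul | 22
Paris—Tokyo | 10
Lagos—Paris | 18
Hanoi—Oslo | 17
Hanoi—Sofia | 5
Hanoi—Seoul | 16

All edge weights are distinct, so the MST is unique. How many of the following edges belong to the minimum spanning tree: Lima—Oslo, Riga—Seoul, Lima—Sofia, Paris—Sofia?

4

Kruskal: consider edges lightest-first.
Hanoi—Lagos (2): add — endpoints in different components.
Seoul—Sofia (3): add — endpoints in different components.
Lagos—Seoul (4): add — endpoints in different components.
Hanoi—Sofia (5): skip — Sofia and Hanoi already connected.
Riga—Seoul (7): add — endpoints in different components.
Lima—Sofia (8): add — endpoints in different components.
Hanoi—Lima (9): skip — Hanoi and Lima already connected.
Paris—Tokyo (10): add — endpoints in different components.
Paris—Sofia (11): add — endpoints in different components.
Paris—Seoul (12): skip — Seoul and Paris already connected.
Lima—Oslo (13): add — endpoints in different components.
MST edge set: {Hanoi—Lagos, Seoul—Sofia, Lagos—Seoul, Riga—Seoul, Lima—Sofia, Paris—Tokyo, Paris—Sofia, Lima—Oslo}.
Of the listed edges, {Lima—Oslo, Riga—Seoul, Lima—Sofia, Paris—Sofia} are in the MST → 4.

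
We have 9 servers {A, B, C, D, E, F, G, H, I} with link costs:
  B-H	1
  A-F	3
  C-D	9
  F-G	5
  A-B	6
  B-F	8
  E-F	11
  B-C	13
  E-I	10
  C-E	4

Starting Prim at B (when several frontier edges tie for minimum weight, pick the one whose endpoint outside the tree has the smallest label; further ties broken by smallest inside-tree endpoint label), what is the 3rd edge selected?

Prim's algorithm from B:
Step 1: cheapest edge leaving the tree is B-H (1); add H.
Step 2: cheapest edge leaving the tree is A-B (6); add A.
Step 3: cheapest edge leaving the tree is A-F (3); add F.
Step 4: cheapest edge leaving the tree is F-G (5); add G.
Step 5: cheapest edge leaving the tree is E-F (11); add E.
Step 6: cheapest edge leaving the tree is C-E (4); add C.
Step 7: cheapest edge leaving the tree is C-D (9); add D.
Step 8: cheapest edge leaving the tree is E-I (10); add I.
The 3rd edge added is A-F.

A-F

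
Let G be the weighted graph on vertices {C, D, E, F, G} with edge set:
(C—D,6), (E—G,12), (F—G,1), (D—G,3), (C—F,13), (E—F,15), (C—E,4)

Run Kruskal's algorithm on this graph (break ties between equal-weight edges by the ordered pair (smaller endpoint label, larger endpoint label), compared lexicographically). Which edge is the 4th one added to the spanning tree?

Kruskal: consider edges lightest-first.
F—G (1): add — endpoints in different components.
D—G (3): add — endpoints in different components.
C—E (4): add — endpoints in different components.
C—D (6): add — endpoints in different components.
The 4th edge added is C—D.

C-D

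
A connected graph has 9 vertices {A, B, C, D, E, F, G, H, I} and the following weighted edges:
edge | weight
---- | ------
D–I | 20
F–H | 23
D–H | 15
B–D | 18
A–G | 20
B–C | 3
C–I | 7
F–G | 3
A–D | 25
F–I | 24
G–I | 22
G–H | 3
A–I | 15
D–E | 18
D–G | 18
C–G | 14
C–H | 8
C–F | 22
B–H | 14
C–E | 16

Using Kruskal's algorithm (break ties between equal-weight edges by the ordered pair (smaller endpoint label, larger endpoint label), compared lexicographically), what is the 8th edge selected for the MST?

Sort edges by weight, then run Kruskal:
B–C (3): add — endpoints in different components.
F–G (3): add — endpoints in different components.
G–H (3): add — endpoints in different components.
C–I (7): add — endpoints in different components.
C–H (8): add — endpoints in different components.
B–H (14): skip — B and H already connected.
C–G (14): skip — C and G already connected.
A–I (15): add — endpoints in different components.
D–H (15): add — endpoints in different components.
C–E (16): add — endpoints in different components.
The 8th edge added is C–E.

C-E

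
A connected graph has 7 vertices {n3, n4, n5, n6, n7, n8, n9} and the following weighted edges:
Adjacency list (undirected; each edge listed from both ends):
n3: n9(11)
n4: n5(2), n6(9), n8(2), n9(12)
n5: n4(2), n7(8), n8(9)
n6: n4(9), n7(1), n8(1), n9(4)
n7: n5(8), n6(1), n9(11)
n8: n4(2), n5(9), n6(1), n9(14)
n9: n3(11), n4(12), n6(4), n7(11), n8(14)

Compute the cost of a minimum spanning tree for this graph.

21

Prim, starting at n5.
Step 1: cheapest edge leaving the tree is n4—n5 (2); add n4.
Step 2: cheapest edge leaving the tree is n4—n8 (2); add n8.
Step 3: cheapest edge leaving the tree is n6—n8 (1); add n6.
Step 4: cheapest edge leaving the tree is n6—n7 (1); add n7.
Step 5: cheapest edge leaving the tree is n6—n9 (4); add n9.
Step 6: cheapest edge leaving the tree is n3—n9 (11); add n3.
MST edges: n4—n5, n4—n8, n6—n8, n6—n7, n6—n9, n3—n9; total weight 2+2+1+1+4+11 = 21.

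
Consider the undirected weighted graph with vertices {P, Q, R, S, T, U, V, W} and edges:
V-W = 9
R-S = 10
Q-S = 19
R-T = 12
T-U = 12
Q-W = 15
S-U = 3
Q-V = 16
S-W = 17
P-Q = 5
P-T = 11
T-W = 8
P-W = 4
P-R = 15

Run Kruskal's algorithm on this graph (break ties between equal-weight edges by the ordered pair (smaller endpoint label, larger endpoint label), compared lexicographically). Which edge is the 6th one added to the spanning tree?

Kruskal: consider edges lightest-first.
S-U (3): add — endpoints in different components.
P-W (4): add — endpoints in different components.
P-Q (5): add — endpoints in different components.
T-W (8): add — endpoints in different components.
V-W (9): add — endpoints in different components.
R-S (10): add — endpoints in different components.
P-T (11): skip — P and T already connected.
R-T (12): add — endpoints in different components.
The 6th edge added is R-S.

R-S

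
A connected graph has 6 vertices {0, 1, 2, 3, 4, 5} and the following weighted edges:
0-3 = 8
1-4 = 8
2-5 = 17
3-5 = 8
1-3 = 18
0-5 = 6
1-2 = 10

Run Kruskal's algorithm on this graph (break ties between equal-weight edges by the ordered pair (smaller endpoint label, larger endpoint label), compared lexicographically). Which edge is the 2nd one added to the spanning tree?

0-3

Kruskal: consider edges lightest-first.
0-5 (6): add. Components now {0,5} {1} {2} {3} {4}
0-3 (8): add. Components now {0,3,5} {1} {2} {4}
1-4 (8): add. Components now {0,3,5} {1,4} {2}
3-5 (8): skip — 3 and 5 already connected.
1-2 (10): add. Components now {0,3,5} {1,2,4}
2-5 (17): add. Components now {0,1,2,3,4,5}
The 2nd edge added is 0-3.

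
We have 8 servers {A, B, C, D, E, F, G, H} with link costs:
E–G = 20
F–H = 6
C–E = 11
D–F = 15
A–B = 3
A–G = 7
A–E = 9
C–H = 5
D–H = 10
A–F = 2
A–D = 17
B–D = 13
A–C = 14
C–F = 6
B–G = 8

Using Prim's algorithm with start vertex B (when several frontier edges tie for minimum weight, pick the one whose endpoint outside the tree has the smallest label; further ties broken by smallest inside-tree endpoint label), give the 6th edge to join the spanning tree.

A-E

Prim's algorithm from B:
Step 1: cheapest edge leaving the tree is A–B (3); add A.
Step 2: cheapest edge leaving the tree is A–F (2); add F.
Step 3: cheapest edge leaving the tree is C–F (6); add C.
Step 4: cheapest edge leaving the tree is C–H (5); add H.
Step 5: cheapest edge leaving the tree is A–G (7); add G.
Step 6: cheapest edge leaving the tree is A–E (9); add E.
Step 7: cheapest edge leaving the tree is D–H (10); add D.
The 6th edge added is A–E.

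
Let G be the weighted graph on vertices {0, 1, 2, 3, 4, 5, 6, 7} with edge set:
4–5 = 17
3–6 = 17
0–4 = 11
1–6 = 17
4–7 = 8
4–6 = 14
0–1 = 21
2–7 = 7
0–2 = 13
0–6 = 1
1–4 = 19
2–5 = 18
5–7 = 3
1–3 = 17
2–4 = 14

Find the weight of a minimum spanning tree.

64

Kruskal: consider edges lightest-first.
0–6 (1): add — endpoints in different components.
5–7 (3): add — endpoints in different components.
2–7 (7): add — endpoints in different components.
4–7 (8): add — endpoints in different components.
0–4 (11): add — endpoints in different components.
0–2 (13): skip — 0 and 2 already connected.
2–4 (14): skip — 2 and 4 already connected.
4–6 (14): skip — 4 and 6 already connected.
1–3 (17): add — endpoints in different components.
1–6 (17): add — endpoints in different components.
MST edges: 0–6, 5–7, 2–7, 4–7, 0–4, 1–3, 1–6; total weight 1+3+7+8+11+17+17 = 64.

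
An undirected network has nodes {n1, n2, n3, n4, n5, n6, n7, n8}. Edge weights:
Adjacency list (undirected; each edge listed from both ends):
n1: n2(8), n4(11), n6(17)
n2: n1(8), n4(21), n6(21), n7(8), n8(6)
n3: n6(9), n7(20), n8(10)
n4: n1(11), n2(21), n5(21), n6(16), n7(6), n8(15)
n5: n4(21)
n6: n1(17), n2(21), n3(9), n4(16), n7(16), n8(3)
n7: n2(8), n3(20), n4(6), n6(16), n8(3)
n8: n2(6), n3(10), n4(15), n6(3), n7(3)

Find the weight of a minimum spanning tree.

56

Prim's algorithm from n1:
Step 1: cheapest edge leaving the tree is n1-n2 (8); add n2.
Step 2: cheapest edge leaving the tree is n2-n8 (6); add n8.
Step 3: cheapest edge leaving the tree is n6-n8 (3); add n6.
Step 4: cheapest edge leaving the tree is n7-n8 (3); add n7.
Step 5: cheapest edge leaving the tree is n4-n7 (6); add n4.
Step 6: cheapest edge leaving the tree is n3-n6 (9); add n3.
Step 7: cheapest edge leaving the tree is n4-n5 (21); add n5.
MST edges: n1-n2, n2-n8, n6-n8, n7-n8, n4-n7, n3-n6, n4-n5; total weight 8+6+3+3+6+9+21 = 56.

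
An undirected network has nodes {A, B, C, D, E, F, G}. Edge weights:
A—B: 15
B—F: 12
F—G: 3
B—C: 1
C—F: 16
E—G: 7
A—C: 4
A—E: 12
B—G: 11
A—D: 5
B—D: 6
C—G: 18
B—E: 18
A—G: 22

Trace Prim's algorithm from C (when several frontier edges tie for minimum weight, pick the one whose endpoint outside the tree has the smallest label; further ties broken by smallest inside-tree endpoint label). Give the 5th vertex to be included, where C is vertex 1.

G

Prim, starting at C.
Step 1: cheapest edge leaving the tree is B—C (1); add B.
Step 2: cheapest edge leaving the tree is A—C (4); add A.
Step 3: cheapest edge leaving the tree is A—D (5); add D.
Step 4: cheapest edge leaving the tree is B—G (11); add G.
Step 5: cheapest edge leaving the tree is F—G (3); add F.
Step 6: cheapest edge leaving the tree is E—G (7); add E.
Vertex order: C, B, A, D, G, F, E. The 5th vertex is G.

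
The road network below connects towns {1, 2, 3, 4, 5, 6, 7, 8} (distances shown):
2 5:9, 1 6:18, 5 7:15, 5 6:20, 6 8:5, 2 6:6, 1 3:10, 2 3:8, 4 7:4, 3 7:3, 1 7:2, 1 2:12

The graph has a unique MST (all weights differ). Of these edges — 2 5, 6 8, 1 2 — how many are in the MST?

2

Kruskal's algorithm — process edges by increasing weight (ties by edge label):
1 7 (2): add — endpoints in different components.
3 7 (3): add — endpoints in different components.
4 7 (4): add — endpoints in different components.
6 8 (5): add — endpoints in different components.
2 6 (6): add — endpoints in different components.
2 3 (8): add — endpoints in different components.
2 5 (9): add — endpoints in different components.
MST edge set: {1 7, 3 7, 4 7, 6 8, 2 6, 2 3, 2 5}.
Of the listed edges, {2 5, 6 8} are in the MST → 2.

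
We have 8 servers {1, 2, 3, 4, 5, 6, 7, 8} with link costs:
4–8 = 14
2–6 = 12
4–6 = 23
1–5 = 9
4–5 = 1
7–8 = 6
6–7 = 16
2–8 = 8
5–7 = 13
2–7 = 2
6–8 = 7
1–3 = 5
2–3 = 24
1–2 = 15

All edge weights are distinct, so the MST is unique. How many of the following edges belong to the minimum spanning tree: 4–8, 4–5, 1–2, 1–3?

Kruskal's algorithm — process edges by increasing weight (ties by edge label):
4–5 (1): add — endpoints in different components.
2–7 (2): add — endpoints in different components.
1–3 (5): add — endpoints in different components.
7–8 (6): add — endpoints in different components.
6–8 (7): add — endpoints in different components.
2–8 (8): skip — 2 and 8 already connected.
1–5 (9): add — endpoints in different components.
2–6 (12): skip — 2 and 6 already connected.
5–7 (13): add — endpoints in different components.
MST edge set: {4–5, 2–7, 1–3, 7–8, 6–8, 1–5, 5–7}.
Of the listed edges, {4–5, 1–3} are in the MST → 2.

2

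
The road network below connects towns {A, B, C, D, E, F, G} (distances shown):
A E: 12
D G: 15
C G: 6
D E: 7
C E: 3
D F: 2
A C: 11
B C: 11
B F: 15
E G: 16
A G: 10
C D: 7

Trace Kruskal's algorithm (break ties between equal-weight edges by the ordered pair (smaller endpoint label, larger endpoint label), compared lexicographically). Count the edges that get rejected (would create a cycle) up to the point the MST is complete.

Kruskal: consider edges lightest-first.
D F (2): add. Components now {A} {B} {C} {D,F} {E} {G}
C E (3): add. Components now {A} {B} {C,E} {D,F} {G}
C G (6): add. Components now {A} {B} {C,E,G} {D,F}
C D (7): add. Components now {A} {B} {C,D,E,F,G}
D E (7): skip — D and E already connected.
A G (10): add. Components now {A,C,D,E,F,G} {B}
A C (11): skip — A and C already connected.
B C (11): add. Components now {A,B,C,D,E,F,G}
Edges rejected before the tree was complete: 2.

2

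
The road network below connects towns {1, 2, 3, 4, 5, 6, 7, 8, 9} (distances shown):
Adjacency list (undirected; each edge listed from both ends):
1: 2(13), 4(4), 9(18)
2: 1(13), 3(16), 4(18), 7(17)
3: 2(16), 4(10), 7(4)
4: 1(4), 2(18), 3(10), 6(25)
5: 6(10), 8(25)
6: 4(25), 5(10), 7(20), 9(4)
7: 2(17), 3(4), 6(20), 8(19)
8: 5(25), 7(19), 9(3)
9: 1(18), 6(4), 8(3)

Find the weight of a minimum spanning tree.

66

Sort edges by weight, then run Kruskal:
8-9 (3): add — endpoints in different components.
1-4 (4): add — endpoints in different components.
3-7 (4): add — endpoints in different components.
6-9 (4): add — endpoints in different components.
3-4 (10): add — endpoints in different components.
5-6 (10): add — endpoints in different components.
1-2 (13): add — endpoints in different components.
2-3 (16): skip — 2 and 3 already connected.
2-7 (17): skip — 2 and 7 already connected.
1-9 (18): add — endpoints in different components.
MST edges: 8-9, 1-4, 3-7, 6-9, 3-4, 5-6, 1-2, 1-9; total weight 3+4+4+4+10+10+13+18 = 66.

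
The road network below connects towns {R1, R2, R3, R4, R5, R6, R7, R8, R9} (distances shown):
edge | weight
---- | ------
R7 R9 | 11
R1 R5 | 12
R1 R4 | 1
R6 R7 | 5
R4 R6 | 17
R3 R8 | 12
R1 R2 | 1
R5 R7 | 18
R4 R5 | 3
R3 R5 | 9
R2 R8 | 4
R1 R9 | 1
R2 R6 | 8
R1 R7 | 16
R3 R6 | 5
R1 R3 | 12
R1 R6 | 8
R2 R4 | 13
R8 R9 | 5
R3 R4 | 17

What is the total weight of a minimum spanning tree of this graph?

Sort edges by weight, then run Kruskal:
R1 R2 (1): add — endpoints in different components.
R1 R4 (1): add — endpoints in different components.
R1 R9 (1): add — endpoints in different components.
R4 R5 (3): add — endpoints in different components.
R2 R8 (4): add — endpoints in different components.
R3 R6 (5): add — endpoints in different components.
R6 R7 (5): add — endpoints in different components.
R8 R9 (5): skip — R8 and R9 already connected.
R1 R6 (8): add — endpoints in different components.
MST edges: R1 R2, R1 R4, R1 R9, R4 R5, R2 R8, R3 R6, R6 R7, R1 R6; total weight 1+1+1+3+4+5+5+8 = 28.

28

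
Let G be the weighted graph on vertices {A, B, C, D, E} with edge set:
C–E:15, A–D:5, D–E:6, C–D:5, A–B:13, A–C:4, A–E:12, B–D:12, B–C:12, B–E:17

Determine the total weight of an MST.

27

Kruskal: consider edges lightest-first.
A–C (4): add — endpoints in different components.
A–D (5): add — endpoints in different components.
C–D (5): skip — C and D already connected.
D–E (6): add — endpoints in different components.
A–E (12): skip — A and E already connected.
B–C (12): add — endpoints in different components.
MST edges: A–C, A–D, D–E, B–C; total weight 4+5+6+12 = 27.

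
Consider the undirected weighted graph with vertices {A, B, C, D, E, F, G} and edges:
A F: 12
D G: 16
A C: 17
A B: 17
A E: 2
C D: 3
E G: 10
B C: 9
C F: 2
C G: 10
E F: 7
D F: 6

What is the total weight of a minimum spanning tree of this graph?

33

Kruskal: consider edges lightest-first.
A E (2): add. Components now {A,E} {B} {C} {D} {F} {G}
C F (2): add. Components now {A,E} {B} {C,F} {D} {G}
C D (3): add. Components now {A,E} {B} {C,D,F} {G}
D F (6): skip — D and F already connected.
E F (7): add. Components now {A,C,D,E,F} {B} {G}
B C (9): add. Components now {A,B,C,D,E,F} {G}
C G (10): add. Components now {A,B,C,D,E,F,G}
MST edges: A E, C F, C D, E F, B C, C G; total weight 2+2+3+7+9+10 = 33.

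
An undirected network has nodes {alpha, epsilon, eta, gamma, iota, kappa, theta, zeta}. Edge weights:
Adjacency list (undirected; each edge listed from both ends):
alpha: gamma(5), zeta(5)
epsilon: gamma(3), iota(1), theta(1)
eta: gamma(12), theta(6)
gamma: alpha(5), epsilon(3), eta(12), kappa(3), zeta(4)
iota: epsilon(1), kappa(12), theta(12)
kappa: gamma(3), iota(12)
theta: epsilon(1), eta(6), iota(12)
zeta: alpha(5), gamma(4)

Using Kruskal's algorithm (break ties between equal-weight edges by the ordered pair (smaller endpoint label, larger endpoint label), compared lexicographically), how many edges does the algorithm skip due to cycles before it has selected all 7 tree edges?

1

Kruskal's algorithm — process edges by increasing weight (ties by edge label):
epsilon-iota (1): add — endpoints in different components.
epsilon-theta (1): add — endpoints in different components.
epsilon-gamma (3): add — endpoints in different components.
gamma-kappa (3): add — endpoints in different components.
gamma-zeta (4): add — endpoints in different components.
alpha-gamma (5): add — endpoints in different components.
alpha-zeta (5): skip — alpha and zeta already connected.
eta-theta (6): add — endpoints in different components.
Edges rejected before the tree was complete: 1.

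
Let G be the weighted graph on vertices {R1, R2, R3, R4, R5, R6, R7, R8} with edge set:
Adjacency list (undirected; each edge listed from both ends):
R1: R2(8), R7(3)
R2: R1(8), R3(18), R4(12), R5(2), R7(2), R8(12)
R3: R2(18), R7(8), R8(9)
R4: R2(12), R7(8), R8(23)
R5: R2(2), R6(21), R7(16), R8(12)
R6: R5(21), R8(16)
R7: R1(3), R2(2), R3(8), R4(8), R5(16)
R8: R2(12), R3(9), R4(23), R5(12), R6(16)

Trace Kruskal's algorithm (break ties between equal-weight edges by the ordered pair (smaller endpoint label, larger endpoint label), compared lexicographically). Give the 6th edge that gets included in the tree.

R3-R8

Kruskal: consider edges lightest-first.
R2–R5 (2): add — endpoints in different components.
R2–R7 (2): add — endpoints in different components.
R1–R7 (3): add — endpoints in different components.
R1–R2 (8): skip — R2 and R1 already connected.
R3–R7 (8): add — endpoints in different components.
R4–R7 (8): add — endpoints in different components.
R3–R8 (9): add — endpoints in different components.
R2–R4 (12): skip — R2 and R4 already connected.
R2–R8 (12): skip — R2 and R8 already connected.
R5–R8 (12): skip — R5 and R8 already connected.
R5–R7 (16): skip — R5 and R7 already connected.
R6–R8 (16): add — endpoints in different components.
The 6th edge added is R3–R8.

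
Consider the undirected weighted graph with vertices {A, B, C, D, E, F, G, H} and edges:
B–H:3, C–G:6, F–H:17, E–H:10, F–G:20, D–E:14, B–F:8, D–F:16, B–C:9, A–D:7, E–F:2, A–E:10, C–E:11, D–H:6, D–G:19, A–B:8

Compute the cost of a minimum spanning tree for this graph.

41

Prim, starting at C.
Step 1: cheapest edge leaving the tree is C–G (6); add G.
Step 2: cheapest edge leaving the tree is B–C (9); add B.
Step 3: cheapest edge leaving the tree is B–H (3); add H.
Step 4: cheapest edge leaving the tree is D–H (6); add D.
Step 5: cheapest edge leaving the tree is A–D (7); add A.
Step 6: cheapest edge leaving the tree is B–F (8); add F.
Step 7: cheapest edge leaving the tree is E–F (2); add E.
MST edges: C–G, B–C, B–H, D–H, A–D, B–F, E–F; total weight 6+9+3+6+7+8+2 = 41.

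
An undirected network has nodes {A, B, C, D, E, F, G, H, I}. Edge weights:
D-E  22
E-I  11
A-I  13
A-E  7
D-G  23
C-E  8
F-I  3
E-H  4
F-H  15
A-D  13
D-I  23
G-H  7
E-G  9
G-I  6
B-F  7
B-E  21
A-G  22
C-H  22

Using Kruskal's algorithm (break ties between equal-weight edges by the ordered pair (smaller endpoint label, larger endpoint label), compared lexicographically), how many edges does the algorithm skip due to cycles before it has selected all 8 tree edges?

Kruskal's algorithm — process edges by increasing weight (ties by edge label):
F-I (3): add — endpoints in different components.
E-H (4): add — endpoints in different components.
G-I (6): add — endpoints in different components.
A-E (7): add — endpoints in different components.
B-F (7): add — endpoints in different components.
G-H (7): add — endpoints in different components.
C-E (8): add — endpoints in different components.
E-G (9): skip — E and G already connected.
E-I (11): skip — E and I already connected.
A-D (13): add — endpoints in different components.
Edges rejected before the tree was complete: 2.

2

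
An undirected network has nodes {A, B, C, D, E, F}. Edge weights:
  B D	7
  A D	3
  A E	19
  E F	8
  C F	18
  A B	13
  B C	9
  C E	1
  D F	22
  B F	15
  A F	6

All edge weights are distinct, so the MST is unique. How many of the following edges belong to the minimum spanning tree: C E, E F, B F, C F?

Sort edges by weight, then run Kruskal:
C E (1): add — endpoints in different components.
A D (3): add — endpoints in different components.
A F (6): add — endpoints in different components.
B D (7): add — endpoints in different components.
E F (8): add — endpoints in different components.
MST edge set: {C E, A D, A F, B D, E F}.
Of the listed edges, {C E, E F} are in the MST → 2.

2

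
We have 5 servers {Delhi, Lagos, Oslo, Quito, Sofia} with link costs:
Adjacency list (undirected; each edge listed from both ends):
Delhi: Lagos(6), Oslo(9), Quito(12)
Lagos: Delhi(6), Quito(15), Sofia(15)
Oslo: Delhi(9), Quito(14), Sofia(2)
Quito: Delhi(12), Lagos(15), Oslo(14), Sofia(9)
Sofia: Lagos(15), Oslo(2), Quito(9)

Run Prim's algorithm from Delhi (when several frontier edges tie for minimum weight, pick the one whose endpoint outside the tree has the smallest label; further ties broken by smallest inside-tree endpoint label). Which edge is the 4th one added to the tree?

Prim's algorithm from Delhi:
Step 1: cheapest edge leaving the tree is Delhi—Lagos (6); add Lagos.
Step 2: cheapest edge leaving the tree is Delhi—Oslo (9); add Oslo.
Step 3: cheapest edge leaving the tree is Oslo—Sofia (2); add Sofia.
Step 4: cheapest edge leaving the tree is Quito—Sofia (9); add Quito.
The 4th edge added is Quito—Sofia.

Quito-Sofia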